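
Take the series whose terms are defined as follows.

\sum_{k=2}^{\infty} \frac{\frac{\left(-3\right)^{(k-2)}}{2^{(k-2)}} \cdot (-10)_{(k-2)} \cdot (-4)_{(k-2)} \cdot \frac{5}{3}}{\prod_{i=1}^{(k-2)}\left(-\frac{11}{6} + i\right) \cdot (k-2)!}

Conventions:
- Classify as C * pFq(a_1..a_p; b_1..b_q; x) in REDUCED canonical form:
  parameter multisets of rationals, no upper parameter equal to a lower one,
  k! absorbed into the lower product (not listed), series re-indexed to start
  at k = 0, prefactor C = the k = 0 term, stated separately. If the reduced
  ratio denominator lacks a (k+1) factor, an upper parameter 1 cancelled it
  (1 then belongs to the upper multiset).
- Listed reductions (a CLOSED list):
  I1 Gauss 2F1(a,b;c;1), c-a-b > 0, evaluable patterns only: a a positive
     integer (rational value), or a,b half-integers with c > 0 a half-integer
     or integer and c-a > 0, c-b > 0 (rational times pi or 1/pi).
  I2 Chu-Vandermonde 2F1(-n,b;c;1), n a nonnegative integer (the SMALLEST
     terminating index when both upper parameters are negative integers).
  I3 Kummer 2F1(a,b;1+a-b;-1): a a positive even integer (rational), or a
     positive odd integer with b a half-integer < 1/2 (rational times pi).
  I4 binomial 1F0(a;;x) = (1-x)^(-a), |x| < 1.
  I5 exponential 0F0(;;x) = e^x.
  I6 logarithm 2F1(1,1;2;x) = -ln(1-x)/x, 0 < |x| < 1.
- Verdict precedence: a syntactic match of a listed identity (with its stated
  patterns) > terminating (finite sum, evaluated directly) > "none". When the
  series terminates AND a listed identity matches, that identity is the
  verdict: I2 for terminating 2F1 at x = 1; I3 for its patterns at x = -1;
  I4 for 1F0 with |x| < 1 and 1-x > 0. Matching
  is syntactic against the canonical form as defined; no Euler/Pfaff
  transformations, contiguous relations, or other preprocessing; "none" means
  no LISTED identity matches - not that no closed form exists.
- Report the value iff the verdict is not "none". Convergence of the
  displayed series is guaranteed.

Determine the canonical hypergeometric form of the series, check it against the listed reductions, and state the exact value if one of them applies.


This is \frac{5}{3} * 2F1(-10, -4; -\frac{5}{6}; -\frac{3}{2}) in reduced canonical form. Verdict: terminating at k = 4: the factor (-4)_k kills every later term; summing the 5 survivors is exact. Its exact value is -\frac{9720805}{273}.

Key step: t_0 = \frac{5}{3} here, and the lower running product (C = 5/3) is a rising factorial.
Adjacent-term ratio: r(k) = -\frac{3}{2} * (k-10) (k-4) / [(k-\frac{5}{6}) (k+1)] - rational; roots negated = parameters, x = -\frac{3}{2}, C = \frac{5}{3}.


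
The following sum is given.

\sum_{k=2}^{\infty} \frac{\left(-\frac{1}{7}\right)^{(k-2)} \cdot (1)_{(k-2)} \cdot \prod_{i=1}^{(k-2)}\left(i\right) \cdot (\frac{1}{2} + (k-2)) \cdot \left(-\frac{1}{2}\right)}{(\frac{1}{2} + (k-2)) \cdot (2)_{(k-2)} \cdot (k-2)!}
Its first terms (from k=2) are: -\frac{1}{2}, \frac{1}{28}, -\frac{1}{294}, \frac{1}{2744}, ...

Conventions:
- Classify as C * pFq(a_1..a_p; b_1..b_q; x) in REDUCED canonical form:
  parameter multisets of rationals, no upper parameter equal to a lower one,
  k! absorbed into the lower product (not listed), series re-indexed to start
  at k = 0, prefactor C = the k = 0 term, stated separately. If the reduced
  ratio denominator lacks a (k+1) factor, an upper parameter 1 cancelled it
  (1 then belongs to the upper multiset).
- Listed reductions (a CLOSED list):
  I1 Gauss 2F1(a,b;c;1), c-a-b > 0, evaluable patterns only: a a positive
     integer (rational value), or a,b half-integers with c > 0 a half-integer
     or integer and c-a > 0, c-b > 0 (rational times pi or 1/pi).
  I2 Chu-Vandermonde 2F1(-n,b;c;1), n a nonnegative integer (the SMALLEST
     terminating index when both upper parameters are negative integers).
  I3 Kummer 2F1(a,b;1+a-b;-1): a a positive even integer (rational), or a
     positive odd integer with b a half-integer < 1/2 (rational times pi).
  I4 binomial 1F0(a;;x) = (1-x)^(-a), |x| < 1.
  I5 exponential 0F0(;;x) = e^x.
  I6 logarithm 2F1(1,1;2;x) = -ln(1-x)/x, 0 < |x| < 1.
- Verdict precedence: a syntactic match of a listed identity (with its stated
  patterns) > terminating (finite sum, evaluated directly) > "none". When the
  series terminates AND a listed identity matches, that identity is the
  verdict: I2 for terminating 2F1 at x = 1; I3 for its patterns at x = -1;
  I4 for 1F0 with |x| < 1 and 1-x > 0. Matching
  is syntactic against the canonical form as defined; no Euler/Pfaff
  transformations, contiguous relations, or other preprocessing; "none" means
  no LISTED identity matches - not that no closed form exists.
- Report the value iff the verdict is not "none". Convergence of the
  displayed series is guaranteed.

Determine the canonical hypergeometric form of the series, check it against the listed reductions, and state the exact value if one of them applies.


The tell: t_0 = -\frac{1}{2} here, and striking the common factor k + 1/2 reduces the term (C = -1/2).
Consecutive-term ratio: r(k) = -\frac{1}{7} * (k+1) (k+1) / [(k+2) (k+1)] ; factor over Q: parameters, x = -\frac{1}{7}, and C = -\frac{1}{2}.

At argument -\frac{1}{7}: a 2F1 with upper {1, 1}, lower {2}, scaled by C = -\frac{1}{2}. Verdict: logarithm (I6) matches (the logarithm: parameters (1,1;2), x = -\frac{1}{7}). Value: \left(-\frac{7}{2}\right) \cdot \ln\left(\frac{8}{7}\right).


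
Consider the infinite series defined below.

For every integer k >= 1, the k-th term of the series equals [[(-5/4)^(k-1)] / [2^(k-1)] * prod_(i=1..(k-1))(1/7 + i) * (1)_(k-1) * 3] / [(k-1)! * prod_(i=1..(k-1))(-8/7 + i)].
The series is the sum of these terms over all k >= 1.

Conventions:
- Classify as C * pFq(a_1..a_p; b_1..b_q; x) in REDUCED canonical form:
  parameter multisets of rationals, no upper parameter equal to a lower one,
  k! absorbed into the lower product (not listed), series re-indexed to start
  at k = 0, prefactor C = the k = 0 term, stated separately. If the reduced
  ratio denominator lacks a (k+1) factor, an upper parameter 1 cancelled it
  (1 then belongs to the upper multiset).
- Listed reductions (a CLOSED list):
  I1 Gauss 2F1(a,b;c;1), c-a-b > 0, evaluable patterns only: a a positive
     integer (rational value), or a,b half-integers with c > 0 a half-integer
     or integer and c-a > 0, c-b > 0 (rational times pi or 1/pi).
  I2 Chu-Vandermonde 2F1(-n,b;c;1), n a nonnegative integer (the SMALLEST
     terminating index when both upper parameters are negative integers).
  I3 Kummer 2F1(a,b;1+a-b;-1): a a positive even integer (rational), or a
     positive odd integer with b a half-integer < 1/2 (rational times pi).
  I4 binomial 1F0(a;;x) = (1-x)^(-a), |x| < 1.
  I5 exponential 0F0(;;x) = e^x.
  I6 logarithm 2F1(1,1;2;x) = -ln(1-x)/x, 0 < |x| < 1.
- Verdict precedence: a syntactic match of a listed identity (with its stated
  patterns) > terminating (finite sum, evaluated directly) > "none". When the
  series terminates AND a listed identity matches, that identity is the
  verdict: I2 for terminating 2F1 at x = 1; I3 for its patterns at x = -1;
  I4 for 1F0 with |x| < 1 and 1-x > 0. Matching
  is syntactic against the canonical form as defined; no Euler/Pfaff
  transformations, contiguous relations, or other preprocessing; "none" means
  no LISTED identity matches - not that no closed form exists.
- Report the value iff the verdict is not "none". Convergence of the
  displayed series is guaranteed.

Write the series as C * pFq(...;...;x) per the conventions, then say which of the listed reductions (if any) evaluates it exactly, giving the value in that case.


Classification (C = 3): 2F1 with upper {1, 8/7}, lower {-1/7}, argument x = -5/8. Verdict: none. No listed pattern accepts 2F1(1, 8/7; -1/7; -5/8).

Key observation: t_0 being 3, the running product (C = 3) telescopes to a rising factorial.
Term ratio: r(k) = (-5/8) * (k+1) (k+8/7) / [(k-1/7) (k+1)] ; factor over Q: parameters, x = (-5/8), and C = 3.


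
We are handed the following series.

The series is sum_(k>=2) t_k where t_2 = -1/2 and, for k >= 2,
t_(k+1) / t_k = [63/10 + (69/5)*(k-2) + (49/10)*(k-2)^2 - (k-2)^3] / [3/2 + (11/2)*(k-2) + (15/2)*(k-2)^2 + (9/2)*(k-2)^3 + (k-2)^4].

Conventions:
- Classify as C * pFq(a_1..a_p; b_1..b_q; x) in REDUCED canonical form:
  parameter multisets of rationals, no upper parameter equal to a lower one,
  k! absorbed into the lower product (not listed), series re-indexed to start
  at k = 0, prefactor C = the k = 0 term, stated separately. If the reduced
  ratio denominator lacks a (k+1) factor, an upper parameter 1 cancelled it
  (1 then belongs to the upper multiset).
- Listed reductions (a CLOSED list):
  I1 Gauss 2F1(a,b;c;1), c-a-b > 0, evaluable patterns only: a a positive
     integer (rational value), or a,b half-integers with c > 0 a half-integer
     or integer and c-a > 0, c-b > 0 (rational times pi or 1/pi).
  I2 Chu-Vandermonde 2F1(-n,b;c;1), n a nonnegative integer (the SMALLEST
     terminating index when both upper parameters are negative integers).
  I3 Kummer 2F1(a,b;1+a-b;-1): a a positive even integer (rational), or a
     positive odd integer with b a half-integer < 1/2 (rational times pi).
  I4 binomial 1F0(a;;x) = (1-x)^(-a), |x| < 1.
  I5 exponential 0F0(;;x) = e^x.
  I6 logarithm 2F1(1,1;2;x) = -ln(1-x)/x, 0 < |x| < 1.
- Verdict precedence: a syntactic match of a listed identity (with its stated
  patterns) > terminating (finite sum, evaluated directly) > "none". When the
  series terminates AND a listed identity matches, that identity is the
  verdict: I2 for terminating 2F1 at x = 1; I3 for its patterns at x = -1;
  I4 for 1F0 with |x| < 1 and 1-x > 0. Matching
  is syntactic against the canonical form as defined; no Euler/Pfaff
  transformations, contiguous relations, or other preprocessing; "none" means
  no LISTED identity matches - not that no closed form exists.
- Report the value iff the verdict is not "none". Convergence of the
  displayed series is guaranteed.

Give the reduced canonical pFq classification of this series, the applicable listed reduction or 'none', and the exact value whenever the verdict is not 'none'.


With C = -1/2: the canonical form is 2F2(-7, 3/5; 1, 1; -1). Verdict: terminating - the sum ends at index 7 because -7 is a negative integer; exact evaluation follows. Hence: -1089057601/164062500.

First insight: with t_0 = -1/2, factor the ratio over Q (prefactor -1/2): negated roots = parameters.
Consecutive-term ratio: r(k) = (-1) * (k-7) (k+3/5) / [(k+1) (k+1) (k+1)] - poly over poly, x = (-1) from leading terms; C = -1/2 at k = 0.


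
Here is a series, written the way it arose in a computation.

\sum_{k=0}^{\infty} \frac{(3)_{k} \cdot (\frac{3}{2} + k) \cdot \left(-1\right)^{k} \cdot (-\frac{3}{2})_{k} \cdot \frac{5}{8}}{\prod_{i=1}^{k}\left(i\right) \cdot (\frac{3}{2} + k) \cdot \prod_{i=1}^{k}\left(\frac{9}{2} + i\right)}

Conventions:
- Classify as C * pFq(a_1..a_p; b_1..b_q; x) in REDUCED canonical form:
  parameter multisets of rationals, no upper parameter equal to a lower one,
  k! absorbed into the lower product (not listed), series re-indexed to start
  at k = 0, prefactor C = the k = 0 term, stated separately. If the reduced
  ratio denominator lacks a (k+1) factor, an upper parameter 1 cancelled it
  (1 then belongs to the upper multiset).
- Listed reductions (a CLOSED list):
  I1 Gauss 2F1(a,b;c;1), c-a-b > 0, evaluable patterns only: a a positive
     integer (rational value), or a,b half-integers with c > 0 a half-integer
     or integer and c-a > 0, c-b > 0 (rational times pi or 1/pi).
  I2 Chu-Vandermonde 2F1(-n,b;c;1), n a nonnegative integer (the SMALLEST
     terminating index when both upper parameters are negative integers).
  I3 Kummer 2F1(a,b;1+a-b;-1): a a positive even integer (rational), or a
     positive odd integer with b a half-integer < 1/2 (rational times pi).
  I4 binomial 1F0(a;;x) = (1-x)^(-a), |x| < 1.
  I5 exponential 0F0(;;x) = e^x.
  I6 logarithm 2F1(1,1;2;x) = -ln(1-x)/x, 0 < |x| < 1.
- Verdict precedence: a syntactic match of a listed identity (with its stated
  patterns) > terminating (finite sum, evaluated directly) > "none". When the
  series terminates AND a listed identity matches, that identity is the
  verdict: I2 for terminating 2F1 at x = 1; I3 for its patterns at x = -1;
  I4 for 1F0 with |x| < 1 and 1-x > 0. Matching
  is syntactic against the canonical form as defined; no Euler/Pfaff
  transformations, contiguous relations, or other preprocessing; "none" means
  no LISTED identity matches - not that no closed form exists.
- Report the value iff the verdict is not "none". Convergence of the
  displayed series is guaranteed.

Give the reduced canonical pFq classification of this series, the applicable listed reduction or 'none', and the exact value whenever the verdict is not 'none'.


With C = \frac{5}{8}: the canonical form is 2F1(-\frac{3}{2}, 3; \frac{11}{2}; -1). Verdict: this is Kummer (I3) (x = -1; c = \frac{11}{2} equals 1+a-b for upper {-\frac{3}{2}, 3}: listed pattern). Value: \frac{1575}{4096} \cdot \pi.

Key observation: from the first term \frac{5}{8}: the lower running product (C = 5/8, x = -1) is a rising factorial.
Adjacent-term ratio: r(k) = -1 * (k-\frac{3}{2}) (k+3) / [(k+\frac{11}{2}) (k+1)] - rational; roots negated = parameters, x = -1, C = \frac{5}{8}.


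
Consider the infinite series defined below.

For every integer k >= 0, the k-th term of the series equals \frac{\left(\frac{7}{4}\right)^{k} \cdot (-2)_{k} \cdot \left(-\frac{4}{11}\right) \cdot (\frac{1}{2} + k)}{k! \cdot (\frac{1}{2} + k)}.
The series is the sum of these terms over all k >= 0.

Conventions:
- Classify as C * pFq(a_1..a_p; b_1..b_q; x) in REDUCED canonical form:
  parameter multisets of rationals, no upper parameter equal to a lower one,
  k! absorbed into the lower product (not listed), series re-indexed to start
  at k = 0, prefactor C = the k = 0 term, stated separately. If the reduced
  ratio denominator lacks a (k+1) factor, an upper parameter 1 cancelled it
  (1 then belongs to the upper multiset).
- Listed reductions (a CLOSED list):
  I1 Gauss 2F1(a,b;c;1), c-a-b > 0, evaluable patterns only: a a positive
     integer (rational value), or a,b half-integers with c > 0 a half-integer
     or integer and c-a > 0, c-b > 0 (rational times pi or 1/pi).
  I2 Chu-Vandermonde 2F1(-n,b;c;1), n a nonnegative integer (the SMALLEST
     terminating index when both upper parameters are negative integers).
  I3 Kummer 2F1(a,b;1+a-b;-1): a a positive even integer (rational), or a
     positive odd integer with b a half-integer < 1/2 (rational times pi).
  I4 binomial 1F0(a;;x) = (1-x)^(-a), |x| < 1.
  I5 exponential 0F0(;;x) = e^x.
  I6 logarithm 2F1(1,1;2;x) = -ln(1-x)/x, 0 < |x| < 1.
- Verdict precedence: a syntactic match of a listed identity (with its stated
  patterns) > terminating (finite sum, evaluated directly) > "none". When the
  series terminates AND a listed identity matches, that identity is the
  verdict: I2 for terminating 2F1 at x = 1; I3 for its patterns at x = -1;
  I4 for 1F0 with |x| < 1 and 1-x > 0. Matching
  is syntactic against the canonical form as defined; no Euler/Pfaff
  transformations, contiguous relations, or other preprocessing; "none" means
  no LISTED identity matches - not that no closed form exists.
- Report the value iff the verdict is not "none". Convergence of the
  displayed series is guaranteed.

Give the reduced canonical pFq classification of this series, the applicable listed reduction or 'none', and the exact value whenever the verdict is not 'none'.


Prefactor -\frac{4}{11}, argument \frac{7}{4}: 1F0 with upper {-2} over lower {-}. Verdict: terminating (-2 upstairs). 3 nonzero terms in all; added directly. Sum: -\frac{9}{44}.

Structural cue: from the first term -\frac{4}{11}: the factor k + 1/2 cancels (top and bottom), leaving prefactor -4/11.
Term ratio: r(k) = \frac{7}{4} * (k-2) / [(k+1)] - poly over poly, x = \frac{7}{4} from leading terms; C = -\frac{4}{11} at k = 0.


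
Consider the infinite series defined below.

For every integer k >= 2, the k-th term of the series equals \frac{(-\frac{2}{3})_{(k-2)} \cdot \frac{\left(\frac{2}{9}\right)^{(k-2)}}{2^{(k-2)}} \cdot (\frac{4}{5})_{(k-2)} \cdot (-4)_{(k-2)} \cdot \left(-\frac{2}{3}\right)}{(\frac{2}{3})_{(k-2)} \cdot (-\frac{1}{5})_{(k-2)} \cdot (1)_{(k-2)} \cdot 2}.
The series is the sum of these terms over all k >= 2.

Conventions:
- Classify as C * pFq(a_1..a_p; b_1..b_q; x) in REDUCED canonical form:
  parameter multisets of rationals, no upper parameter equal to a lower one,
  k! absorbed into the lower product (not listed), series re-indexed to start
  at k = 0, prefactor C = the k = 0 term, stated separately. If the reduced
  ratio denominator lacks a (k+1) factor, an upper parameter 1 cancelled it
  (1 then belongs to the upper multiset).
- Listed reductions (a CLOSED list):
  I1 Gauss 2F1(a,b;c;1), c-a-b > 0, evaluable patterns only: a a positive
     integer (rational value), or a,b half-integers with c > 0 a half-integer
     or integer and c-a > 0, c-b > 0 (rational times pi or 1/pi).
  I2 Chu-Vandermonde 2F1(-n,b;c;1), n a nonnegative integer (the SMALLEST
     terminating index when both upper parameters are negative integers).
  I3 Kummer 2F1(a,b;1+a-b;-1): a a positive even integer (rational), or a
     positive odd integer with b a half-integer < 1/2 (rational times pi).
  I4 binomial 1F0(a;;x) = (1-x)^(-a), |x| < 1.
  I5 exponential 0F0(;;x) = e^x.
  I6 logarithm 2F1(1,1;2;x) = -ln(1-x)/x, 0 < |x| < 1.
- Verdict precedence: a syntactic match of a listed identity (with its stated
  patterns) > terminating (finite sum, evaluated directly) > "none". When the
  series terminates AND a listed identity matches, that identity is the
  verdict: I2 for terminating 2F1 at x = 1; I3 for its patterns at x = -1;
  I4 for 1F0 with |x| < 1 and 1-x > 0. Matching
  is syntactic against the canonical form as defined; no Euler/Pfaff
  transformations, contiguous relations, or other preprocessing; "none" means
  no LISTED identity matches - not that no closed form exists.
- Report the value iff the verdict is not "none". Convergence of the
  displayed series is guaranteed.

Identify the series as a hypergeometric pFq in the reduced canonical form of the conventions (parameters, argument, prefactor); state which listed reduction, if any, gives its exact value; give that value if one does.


Key step: t_0 being -\frac{1}{3}, (1)_k (prefactor -1/3) is k! itself.
Step ratio: r(k) = \frac{1}{9} * (k-4) (k-\frac{2}{3}) (k+\frac{4}{5}) / [(k-\frac{1}{5}) (k+\frac{2}{3}) (k+1)] - rational in k. x = \frac{1}{9}; t_0 = -\frac{1}{3}; negate the roots.

Prefactor -\frac{1}{3}, argument \frac{1}{9}: 3F2 with upper {-4, -\frac{2}{3}, \frac{4}{5}} over lower {-\frac{1}{5}, \frac{2}{3}}. Verdict: terminating - the sum ends at index 4 because -4 is a negative integer; exact evaluation follows. Its exact value is \frac{470513}{2165130}.


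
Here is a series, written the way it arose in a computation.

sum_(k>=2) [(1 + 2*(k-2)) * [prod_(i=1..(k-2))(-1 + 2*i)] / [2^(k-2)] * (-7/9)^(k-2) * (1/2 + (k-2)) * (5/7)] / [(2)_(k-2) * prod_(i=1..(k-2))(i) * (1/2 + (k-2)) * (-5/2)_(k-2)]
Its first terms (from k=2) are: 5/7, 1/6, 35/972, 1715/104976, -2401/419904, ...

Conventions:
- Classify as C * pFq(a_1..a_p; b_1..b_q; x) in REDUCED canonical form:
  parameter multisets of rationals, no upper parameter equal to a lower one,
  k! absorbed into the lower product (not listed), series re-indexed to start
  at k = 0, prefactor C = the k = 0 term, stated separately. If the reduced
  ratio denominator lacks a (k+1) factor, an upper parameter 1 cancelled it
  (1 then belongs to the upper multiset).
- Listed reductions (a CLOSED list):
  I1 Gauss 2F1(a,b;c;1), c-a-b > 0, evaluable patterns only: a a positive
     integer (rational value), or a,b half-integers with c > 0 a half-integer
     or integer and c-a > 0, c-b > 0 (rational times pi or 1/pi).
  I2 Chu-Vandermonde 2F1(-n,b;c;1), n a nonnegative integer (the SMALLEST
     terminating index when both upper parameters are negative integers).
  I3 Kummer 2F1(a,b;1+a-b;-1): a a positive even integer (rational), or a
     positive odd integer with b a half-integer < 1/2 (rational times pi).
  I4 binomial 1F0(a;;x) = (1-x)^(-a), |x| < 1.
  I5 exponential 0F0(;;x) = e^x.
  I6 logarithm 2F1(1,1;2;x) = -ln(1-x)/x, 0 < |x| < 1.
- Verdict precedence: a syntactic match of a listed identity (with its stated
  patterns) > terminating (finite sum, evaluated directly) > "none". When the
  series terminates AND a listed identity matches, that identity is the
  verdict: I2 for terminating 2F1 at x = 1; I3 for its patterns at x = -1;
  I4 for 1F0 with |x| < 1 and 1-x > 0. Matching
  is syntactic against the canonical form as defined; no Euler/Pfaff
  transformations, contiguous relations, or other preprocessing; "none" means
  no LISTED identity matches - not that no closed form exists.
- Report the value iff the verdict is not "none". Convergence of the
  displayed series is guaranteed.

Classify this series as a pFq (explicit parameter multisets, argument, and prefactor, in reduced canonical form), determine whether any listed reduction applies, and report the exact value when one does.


Prefactor 5/7, argument -7/9: 1F2 with upper {3/2} over lower {-5/2, 2}. Verdict: none - at argument -7/9 the multisets {3/2} ; {-5/2, 2} match no listed identity.

Key observation: x = (-7/9) and the factor k + 1/2 cancels (top and bottom), leaving C = 5/7.
Term ratio: r(k) = (-7/9) * (k+3/2) / [(k-5/2) (k+2) (k+1)] - poly over poly, x = (-7/9) from leading terms; C = 5/7 at k = 0.


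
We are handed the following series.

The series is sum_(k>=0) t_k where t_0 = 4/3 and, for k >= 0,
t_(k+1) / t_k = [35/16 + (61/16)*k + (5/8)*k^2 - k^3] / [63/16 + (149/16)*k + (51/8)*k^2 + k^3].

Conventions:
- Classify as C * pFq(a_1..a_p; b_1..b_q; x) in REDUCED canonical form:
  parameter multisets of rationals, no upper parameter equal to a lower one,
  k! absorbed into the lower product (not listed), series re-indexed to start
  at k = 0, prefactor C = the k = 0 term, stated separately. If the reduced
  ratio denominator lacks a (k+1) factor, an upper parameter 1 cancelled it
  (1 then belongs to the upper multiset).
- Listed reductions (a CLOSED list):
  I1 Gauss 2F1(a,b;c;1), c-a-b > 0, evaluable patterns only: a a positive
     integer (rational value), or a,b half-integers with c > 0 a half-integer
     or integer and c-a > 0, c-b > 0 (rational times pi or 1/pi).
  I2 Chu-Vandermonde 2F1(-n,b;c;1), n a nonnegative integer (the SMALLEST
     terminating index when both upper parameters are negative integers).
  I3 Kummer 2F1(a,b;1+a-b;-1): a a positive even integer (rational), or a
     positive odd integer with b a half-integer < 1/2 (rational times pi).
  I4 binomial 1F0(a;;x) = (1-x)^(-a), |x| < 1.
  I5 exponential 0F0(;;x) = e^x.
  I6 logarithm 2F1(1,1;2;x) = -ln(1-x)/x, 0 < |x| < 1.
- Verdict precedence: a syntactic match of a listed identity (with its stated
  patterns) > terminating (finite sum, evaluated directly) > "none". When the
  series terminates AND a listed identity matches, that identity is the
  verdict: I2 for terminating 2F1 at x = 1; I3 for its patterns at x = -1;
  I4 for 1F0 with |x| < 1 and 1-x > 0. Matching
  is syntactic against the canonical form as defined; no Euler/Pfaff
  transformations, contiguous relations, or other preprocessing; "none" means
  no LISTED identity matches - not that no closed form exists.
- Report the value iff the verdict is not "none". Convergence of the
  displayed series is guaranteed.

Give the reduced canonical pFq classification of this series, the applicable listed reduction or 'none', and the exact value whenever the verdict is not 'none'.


First insight: t_0 being 4/3, roots of the ratio polynomials (C = 4/3, x = -1) are the negated parameters.
Ratio: r(k) = (-1) * (k-5/2) (k+1) / [(k+9/2) (k+1)] - poly over poly, x = (-1) from leading terms; C = 4/3 at k = 0.

Prefactor 4/3, argument -1: 2F1 with upper {-5/2, 1} over lower {9/2}. Verdict: this is Kummer (I3) (x = -1; c = 9/2 equals 1+a-b for upper {-5/2, 1}: listed pattern). Its exact value is (35/48) * pi.


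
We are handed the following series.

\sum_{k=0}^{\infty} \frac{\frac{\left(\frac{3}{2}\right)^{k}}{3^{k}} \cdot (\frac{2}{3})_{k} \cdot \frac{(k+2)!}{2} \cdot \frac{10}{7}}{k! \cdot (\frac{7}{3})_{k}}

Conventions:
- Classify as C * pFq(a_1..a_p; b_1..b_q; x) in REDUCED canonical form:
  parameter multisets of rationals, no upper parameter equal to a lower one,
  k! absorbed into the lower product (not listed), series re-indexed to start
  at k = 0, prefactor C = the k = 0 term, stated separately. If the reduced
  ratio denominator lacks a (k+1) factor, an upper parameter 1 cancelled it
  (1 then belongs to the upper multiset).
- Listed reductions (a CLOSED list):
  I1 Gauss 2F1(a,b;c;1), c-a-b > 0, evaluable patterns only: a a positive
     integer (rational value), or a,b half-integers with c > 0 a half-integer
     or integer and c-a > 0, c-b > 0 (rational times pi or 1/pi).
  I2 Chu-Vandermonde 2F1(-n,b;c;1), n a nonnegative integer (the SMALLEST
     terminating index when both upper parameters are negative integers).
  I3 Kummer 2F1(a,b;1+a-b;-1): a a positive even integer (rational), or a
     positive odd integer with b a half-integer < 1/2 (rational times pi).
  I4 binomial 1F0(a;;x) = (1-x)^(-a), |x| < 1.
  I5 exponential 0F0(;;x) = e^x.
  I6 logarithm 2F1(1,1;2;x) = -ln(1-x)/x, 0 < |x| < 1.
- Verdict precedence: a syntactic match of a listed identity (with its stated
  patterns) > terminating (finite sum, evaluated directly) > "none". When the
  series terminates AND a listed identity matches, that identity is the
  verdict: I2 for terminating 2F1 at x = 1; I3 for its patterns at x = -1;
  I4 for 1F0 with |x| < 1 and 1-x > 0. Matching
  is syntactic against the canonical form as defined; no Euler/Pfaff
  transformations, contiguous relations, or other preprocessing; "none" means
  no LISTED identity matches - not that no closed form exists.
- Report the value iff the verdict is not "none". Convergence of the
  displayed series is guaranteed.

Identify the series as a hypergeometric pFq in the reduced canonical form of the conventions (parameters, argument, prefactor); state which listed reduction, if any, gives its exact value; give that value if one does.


x = \frac{1}{2} here; the reduced form reads 2F1, upper {\frac{2}{3}, 3}, lower {\frac{7}{3}}, C = \frac{10}{7}. Verdict: none - at argument \frac{1}{2} the multisets {\frac{2}{3}, 3} ; {\frac{7}{3}} match no listed identity.

The tell: t_0 being \frac{10}{7}, the factorial ratio (C = 10/7) (k+a-1)!/(a-1)! is a rising factorial (a)_k.
Step ratio: r(k) = \frac{1}{2} * (k+\frac{2}{3}) (k+3) / [(k+\frac{7}{3}) (k+1)] - rational in k, leading ratio \frac{1}{2}; with t_0 = \frac{10}{7}, classification follows.


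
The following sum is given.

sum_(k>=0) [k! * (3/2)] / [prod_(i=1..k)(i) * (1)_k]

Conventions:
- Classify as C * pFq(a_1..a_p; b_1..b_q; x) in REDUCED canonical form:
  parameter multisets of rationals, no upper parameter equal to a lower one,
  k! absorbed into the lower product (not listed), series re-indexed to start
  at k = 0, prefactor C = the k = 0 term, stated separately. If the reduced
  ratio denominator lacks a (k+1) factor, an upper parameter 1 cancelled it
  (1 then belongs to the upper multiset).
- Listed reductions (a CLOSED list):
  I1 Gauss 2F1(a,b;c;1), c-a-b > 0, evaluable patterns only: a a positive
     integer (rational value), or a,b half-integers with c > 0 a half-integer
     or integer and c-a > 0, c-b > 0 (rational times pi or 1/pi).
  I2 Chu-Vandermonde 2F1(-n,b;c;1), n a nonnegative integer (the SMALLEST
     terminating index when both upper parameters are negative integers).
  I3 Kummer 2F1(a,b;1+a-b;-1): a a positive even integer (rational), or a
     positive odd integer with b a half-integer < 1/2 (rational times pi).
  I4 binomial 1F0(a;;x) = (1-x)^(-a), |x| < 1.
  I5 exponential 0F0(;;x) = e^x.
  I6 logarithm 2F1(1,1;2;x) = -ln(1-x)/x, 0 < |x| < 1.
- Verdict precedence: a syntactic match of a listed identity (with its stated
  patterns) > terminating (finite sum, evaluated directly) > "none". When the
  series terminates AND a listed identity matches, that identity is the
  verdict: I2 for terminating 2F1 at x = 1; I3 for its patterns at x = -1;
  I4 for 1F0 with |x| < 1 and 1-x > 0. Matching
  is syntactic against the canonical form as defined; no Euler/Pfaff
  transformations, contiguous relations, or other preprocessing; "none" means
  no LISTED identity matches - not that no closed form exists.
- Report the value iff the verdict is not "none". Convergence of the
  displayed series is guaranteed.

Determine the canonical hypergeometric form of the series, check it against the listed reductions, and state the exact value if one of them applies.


The series (x = 1) is 0F0: upper {-}, lower {-}, prefactor 3/2. Verdict: the exponential series (I5) applies (the 0F0 exponential series at x = 1). Hence: (3/2) * e^(1).

The tell: with t_0 = 3/2, the product of the first k integers (prefactor 3/2) is k!.
Step ratio: r(k) = 1 * 1 / [(k+1)] - rational in k, leading ratio 1; with t_0 = 3/2, classification follows.


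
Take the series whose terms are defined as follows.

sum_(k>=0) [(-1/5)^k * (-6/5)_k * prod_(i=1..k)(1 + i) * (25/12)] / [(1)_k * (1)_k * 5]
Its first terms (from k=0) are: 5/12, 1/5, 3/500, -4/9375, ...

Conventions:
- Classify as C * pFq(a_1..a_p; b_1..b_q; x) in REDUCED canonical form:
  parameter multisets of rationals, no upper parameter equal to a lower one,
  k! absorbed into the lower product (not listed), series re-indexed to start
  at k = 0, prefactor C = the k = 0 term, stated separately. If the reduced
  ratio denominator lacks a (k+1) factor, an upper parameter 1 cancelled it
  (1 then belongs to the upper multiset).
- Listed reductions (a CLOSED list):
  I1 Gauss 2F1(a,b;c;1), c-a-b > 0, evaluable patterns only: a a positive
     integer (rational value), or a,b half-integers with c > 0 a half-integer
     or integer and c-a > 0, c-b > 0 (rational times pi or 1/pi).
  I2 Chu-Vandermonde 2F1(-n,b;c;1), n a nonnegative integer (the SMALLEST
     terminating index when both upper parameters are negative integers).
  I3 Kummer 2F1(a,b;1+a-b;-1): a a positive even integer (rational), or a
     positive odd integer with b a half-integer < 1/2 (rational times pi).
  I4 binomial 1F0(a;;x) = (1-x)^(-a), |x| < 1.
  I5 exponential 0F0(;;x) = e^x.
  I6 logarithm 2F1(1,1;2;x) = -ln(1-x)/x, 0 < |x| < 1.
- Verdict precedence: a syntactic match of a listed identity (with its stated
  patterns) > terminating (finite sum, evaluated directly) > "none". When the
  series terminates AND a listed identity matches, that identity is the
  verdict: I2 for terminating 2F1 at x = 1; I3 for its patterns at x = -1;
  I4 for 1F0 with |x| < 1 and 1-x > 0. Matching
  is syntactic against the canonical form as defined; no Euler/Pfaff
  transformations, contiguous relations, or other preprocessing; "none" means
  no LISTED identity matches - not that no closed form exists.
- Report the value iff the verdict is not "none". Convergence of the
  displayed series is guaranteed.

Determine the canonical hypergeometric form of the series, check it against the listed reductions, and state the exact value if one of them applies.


At argument -1/5: a 2F1 with upper {-6/5, 2}, lower {1}, scaled by C = 5/12. Verdict: none. Every listed pattern misses the 2F1 form at -1/5, upper {-6/5, 2}.

The tell: from the first term 5/12: the constant factors (C = 5/12, x = -1/5) combine into one prefactor.
Step ratio: r(k) = (-1/5) * (k-6/5) (k+2) / [(k+1) (k+1)] - rational in k. x = (-1/5); t_0 = 5/12; negate the roots.


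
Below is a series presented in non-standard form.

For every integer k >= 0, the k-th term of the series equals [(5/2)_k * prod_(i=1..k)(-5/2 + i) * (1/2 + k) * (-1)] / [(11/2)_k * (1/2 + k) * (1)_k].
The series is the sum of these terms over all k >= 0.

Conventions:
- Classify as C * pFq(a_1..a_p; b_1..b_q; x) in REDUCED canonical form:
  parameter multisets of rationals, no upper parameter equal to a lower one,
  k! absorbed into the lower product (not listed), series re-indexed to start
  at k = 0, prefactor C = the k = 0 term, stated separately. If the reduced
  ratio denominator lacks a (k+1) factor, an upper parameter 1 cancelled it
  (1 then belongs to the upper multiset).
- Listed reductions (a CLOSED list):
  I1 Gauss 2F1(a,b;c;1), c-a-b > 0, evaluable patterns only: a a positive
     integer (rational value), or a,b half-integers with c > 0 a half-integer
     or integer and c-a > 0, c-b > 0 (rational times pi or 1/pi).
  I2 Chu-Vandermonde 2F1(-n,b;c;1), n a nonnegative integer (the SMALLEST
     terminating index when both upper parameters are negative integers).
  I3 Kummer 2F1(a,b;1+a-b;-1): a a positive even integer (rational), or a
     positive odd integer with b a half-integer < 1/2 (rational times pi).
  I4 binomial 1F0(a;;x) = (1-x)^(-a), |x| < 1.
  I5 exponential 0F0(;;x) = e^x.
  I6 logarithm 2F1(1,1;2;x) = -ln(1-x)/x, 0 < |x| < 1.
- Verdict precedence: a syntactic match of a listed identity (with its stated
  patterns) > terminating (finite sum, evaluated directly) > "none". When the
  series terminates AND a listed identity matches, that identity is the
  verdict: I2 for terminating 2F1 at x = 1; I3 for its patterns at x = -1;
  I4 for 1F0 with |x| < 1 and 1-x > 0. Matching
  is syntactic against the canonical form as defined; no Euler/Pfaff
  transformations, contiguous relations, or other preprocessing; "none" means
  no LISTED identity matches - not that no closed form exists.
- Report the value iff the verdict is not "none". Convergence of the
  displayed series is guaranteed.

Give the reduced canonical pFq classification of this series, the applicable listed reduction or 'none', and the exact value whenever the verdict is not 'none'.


Classification (C = -1): 2F1 with upper {-3/2, 5/2}, lower {11/2}, argument x = 1. Verdict at x = 1: the half-integer Gauss pattern (I1) matches (x = 1; upper {-3/2, 5/2} half-integers, c = 11/2 in the evaluable pattern). Its exact value is (-2205/16384) * pi.

First insight: t_0 = -1 here, and the running product (C = -1) telescopes to a rising factorial.
Consecutive-term ratio: r(k) = 1 * (k-3/2) (k+5/2) / [(k+11/2) (k+1)] - rational; roots negated = parameters, x = 1, C = -1.


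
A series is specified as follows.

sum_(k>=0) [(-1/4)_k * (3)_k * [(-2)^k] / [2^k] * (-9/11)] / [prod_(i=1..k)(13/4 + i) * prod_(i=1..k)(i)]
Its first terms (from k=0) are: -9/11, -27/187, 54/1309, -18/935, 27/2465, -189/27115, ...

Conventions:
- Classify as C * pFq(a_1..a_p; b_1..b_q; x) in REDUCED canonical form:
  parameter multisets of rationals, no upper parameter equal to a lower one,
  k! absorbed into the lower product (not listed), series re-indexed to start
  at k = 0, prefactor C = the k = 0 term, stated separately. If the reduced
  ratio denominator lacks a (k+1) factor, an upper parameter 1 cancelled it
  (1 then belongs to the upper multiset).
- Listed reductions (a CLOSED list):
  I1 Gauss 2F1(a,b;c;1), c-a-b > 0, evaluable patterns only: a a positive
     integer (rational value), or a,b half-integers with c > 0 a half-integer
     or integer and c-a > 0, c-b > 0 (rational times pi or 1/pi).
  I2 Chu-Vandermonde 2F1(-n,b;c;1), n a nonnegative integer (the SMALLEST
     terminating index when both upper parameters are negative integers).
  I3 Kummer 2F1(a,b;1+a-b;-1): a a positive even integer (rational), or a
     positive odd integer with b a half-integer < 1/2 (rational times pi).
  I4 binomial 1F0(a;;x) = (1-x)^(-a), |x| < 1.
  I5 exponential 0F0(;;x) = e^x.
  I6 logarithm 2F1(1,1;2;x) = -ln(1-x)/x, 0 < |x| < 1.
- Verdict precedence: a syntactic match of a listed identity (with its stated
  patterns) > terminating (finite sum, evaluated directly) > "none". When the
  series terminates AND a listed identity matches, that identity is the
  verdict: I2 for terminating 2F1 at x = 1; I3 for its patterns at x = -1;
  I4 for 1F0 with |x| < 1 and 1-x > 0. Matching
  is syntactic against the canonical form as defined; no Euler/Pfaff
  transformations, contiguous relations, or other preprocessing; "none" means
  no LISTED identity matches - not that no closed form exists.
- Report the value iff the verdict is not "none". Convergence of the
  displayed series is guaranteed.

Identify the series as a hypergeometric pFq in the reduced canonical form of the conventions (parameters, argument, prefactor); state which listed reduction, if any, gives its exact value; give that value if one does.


Key step: t_0 = -9/11 here, and the lower running product (C = -9/11, x = -1) is a rising factorial.
Ratio: r(k) = (-1) * (k-1/4) (k+3) / [(k+17/4) (k+1)] ; factor over Q: parameters, x = (-1), and C = -9/11.

x = -1 here; the reduced form reads 2F1, upper {-1/4, 3}, lower {17/4}, C = -9/11. Verdict: no listed reduction: x = -1 and upper {-1/4, 3} fail every I1-I6 pattern.


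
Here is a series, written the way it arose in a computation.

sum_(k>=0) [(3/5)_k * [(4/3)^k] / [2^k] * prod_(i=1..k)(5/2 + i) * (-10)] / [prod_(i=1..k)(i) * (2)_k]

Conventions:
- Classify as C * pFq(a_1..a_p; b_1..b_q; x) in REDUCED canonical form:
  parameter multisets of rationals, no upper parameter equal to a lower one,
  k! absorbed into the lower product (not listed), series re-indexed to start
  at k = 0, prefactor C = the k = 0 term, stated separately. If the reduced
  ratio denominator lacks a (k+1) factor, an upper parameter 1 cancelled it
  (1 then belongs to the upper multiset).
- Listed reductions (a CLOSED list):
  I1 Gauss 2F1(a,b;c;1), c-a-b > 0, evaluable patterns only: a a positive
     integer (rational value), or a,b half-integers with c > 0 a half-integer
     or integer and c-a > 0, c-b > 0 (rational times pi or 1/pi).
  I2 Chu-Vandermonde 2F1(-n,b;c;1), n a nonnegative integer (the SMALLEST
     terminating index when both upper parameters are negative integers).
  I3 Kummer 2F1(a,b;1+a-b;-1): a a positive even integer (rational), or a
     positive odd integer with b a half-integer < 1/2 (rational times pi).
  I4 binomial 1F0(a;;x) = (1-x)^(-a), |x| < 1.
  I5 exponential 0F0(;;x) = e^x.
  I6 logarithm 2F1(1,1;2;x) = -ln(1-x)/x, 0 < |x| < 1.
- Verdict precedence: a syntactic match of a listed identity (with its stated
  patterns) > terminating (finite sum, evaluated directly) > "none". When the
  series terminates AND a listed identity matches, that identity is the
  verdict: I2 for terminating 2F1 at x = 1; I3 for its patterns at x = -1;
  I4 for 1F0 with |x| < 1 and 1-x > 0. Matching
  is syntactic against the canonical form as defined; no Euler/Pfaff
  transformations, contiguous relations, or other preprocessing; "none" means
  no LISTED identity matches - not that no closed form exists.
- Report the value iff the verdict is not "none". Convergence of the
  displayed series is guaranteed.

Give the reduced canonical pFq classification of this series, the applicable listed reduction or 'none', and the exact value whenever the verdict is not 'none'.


Reduced: x = 2/3, 2F1, upper = {3/5, 7/2}, lower = {2}, C = -10. Verdict: no listed reduction: x = 2/3 and upper {3/5, 7/2} fail every I1-I6 pattern.

Key step: from the first term -10: the two k-th powers (C = -10, x = 2/3) combine into one argument.
Ratio: r(k) = (2/3) * (k+3/5) (k+7/2) / [(k+2) (k+1)] - rational in k. x = (2/3); t_0 = -10; negate the roots.


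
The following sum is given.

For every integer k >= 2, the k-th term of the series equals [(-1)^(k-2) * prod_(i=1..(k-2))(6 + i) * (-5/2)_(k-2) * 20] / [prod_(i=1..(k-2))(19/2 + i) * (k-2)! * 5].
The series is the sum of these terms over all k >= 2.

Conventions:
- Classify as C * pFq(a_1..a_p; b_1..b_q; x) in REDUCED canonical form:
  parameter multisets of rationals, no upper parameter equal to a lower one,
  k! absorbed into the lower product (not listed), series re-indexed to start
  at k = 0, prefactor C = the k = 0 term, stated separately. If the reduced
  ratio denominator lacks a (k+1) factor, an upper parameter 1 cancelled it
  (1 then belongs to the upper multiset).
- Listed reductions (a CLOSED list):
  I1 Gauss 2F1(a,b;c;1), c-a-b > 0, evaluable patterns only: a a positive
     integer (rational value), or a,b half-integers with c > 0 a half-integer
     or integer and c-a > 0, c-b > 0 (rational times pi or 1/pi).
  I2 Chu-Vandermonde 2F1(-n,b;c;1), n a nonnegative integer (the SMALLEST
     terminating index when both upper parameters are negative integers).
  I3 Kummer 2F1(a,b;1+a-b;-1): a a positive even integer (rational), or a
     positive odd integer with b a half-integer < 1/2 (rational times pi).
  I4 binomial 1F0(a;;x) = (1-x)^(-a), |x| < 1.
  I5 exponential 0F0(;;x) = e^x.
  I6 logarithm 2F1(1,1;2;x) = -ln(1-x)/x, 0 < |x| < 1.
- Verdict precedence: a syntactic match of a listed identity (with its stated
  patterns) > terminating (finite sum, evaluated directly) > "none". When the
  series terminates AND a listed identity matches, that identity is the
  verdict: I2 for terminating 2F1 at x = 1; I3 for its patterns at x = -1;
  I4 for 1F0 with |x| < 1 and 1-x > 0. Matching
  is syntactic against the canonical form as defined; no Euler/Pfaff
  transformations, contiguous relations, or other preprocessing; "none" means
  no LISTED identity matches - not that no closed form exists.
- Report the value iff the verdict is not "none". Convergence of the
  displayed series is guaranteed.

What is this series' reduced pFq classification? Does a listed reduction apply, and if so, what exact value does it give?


Prefactor 4, argument -1: 2F1 with upper {-5/2, 7} over lower {21/2}. Verdict: this is Kummer (I3) (x = -1; c = 21/2 equals 1+a-b for upper {-5/2, 7}: listed pattern). Value: (4849845/1048576) * pi.

Key observation: t_0 = 4 here, and the constant factors (C = 4, x = -1) combine into one prefactor.
Ratio: r(k) = (-1) * (k-5/2) (k+7) / [(k+21/2) (k+1)] - poly over poly, x = (-1) from leading terms; C = 4 at k = 0.
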